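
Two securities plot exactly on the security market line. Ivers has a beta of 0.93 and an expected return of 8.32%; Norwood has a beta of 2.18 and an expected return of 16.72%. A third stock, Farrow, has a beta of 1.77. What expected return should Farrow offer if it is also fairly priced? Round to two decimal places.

13.96%

MRP (SML slope) = (16.72% − 8.32%) / (2.18 − 0.93) = 8.40% / 1.25 = 6.7200%
R_f (intercept) = 8.32% − 0.93 × 6.7200% = 2.0704%
E(R_Farrow) = R_f + β × MRP = 2.0704% + 1.77 × 6.7200% = 13.96%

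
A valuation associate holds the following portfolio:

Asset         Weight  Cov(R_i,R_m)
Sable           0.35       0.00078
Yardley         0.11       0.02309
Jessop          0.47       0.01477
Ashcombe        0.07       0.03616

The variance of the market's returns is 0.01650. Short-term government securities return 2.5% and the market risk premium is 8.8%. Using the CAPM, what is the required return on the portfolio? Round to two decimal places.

β_Sable = 0.00078 / 0.01650 = 0.0473
β_Yardley = 0.02309 / 0.01650 = 1.3994
β_Jessop = 0.01477 / 0.01650 = 0.8952
β_Ashcombe = 0.03616 / 0.01650 = 2.1915
β_P = Σ w_i β_i = 0.35×0.0473 + 0.11×1.3994 + 0.47×0.8952 + 0.07×2.1915 = 0.7446
E(R_P) = R_f + β_P × MRP = 2.5% + 0.7446 × 8.8% = 9.05%

9.05%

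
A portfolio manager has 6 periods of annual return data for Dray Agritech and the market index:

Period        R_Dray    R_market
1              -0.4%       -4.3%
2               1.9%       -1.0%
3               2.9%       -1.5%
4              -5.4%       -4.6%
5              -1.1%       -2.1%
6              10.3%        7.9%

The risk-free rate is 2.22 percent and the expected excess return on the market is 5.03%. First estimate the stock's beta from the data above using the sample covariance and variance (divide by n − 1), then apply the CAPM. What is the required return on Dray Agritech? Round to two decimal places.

Mean R_i = (-0.4 + 1.9 + 2.9 − 5.4 − 1.1 + 10.3) / 6 = 1.3667%
Mean R_m = (-4.3 − 1.0 − 1.5 − 4.6 − 2.1 + 7.9) / 6 = -0.9333%
Σ(R_i − R̄_i)(R_m − R̄_m) = 111.6433  ⇒  Cov = 111.6433 / 5 = 22.3287
Σ(R_m − R̄_m)² = 104.4933  ⇒  Var(R_m) = 104.4933 / 5 = 20.8987
β = Cov / Var(R_m) = 22.3287 / 20.8987 = 1.0684
E(R) = R_f + β × MRP = 2.22% + 1.0684 × 5.03% = 7.59%

7.59%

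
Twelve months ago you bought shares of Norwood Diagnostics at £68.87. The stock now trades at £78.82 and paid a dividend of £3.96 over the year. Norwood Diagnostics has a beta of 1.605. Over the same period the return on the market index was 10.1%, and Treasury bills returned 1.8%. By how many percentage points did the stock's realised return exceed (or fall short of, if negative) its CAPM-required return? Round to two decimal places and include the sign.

+5.08%

Realised HPR = (P1 + D1 − P0) / P0 = (78.82 + 3.96 − 68.87) / 68.87 = 13.91 / 68.87 = 20.1975%
MRP = 10.1% − 1.8% = 8.30%
CAPM required = R_f + β·MRP = 1.8% + 1.605 × 8.3% = 15.1215%
α = realised − required = 20.1975% − 15.1215% = +5.08%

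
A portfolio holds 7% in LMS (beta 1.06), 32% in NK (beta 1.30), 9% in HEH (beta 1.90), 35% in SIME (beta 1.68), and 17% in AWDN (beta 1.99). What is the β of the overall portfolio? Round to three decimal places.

1.588

β_P = Σ w_i β_i = 0.07×1.06 + 0.32×1.30 + 0.09×1.90 + 0.35×1.68 + 0.17×1.99 = 1.5875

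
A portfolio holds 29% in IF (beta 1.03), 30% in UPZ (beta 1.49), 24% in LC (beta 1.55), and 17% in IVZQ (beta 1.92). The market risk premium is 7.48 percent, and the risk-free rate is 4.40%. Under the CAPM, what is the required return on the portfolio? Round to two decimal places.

15.20%

β_P = Σ w_i β_i = 0.29×1.03 + 0.30×1.49 + 0.24×1.55 + 0.17×1.92 = 1.4441
E(R_P) = R_f + β_P × MRP = 4.40% + 1.4441 × 7.48% = 15.20%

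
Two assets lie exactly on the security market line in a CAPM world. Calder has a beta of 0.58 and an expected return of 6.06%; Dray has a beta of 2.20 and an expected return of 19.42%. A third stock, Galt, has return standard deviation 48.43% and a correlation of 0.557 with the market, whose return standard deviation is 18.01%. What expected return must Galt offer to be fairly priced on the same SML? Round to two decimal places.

MRP = (19.42% − 6.06%) / (2.20 − 0.58) = 8.2469%
R_f = 6.06% − 0.58 × 8.2469% = 1.2768%
β_Galt = ρ·σ_i/σ_m = 0.557 × 48.43 / 18.01 = 1.4978
E(R_Galt) = R_f + β × MRP = 1.2768% + 1.4978 × 8.2469% = 13.63%

13.63%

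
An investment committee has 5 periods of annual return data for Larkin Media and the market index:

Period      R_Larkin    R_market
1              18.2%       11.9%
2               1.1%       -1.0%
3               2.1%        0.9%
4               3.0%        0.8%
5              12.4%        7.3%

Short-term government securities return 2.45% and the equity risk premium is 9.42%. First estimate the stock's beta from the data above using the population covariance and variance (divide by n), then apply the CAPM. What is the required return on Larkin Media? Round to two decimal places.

15.51%

Mean R_i = (18.2 + 1.1 + 2.1 + 3.0 + 12.4) / 5 = 7.3600%
Mean R_m = (11.9 − 1.0 + 0.9 + 0.8 + 7.3) / 5 = 3.9800%
Σ(R_i − R̄_i)(R_m − R̄_m) = 163.8260  ⇒  Cov = 163.8260 / 5 = 32.7652
Σ(R_m − R̄_m)² = 118.1480  ⇒  Var(R_m) = 118.1480 / 5 = 23.6296
β = Cov / Var(R_m) = 32.7652 / 23.6296 = 1.3866
E(R) = R_f + β × MRP = 2.45% + 1.3866 × 9.42% = 15.51%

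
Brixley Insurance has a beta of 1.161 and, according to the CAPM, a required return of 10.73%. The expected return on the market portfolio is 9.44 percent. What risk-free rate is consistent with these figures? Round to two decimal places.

E(R) = R_f + β(E(R_m) − R_f) = R_f(1 − β) + β·E(R_m)
10.73% = R_f × (1 − 1.161) + 1.161 × 9.44%
10.73% = R_f × -0.161 + 10.95984%
R_f = (10.73% − 10.95984%) / -0.161 = 1.43%

1.43%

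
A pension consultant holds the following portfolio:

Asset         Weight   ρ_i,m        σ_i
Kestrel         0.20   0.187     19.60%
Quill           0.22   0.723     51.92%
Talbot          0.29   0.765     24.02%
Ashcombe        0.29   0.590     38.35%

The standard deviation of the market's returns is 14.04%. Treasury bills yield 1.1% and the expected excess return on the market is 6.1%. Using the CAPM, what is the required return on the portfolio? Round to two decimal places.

β_Kestrel = 0.187 × 19.60% / 14.04% = 0.2611
β_Quill = 0.723 × 51.92% / 14.04% = 2.6737
β_Talbot = 0.765 × 24.02% / 14.04% = 1.3088
β_Ashcombe = 0.590 × 38.35% / 14.04% = 1.6116
β_P = Σ w_i β_i = 0.20×0.2611 + 0.22×2.6737 + 0.29×1.3088 + 0.29×1.6116 = 1.4874
E(R_P) = R_f + β_P × MRP = 1.1% + 1.4874 × 6.1% = 10.17%

10.17%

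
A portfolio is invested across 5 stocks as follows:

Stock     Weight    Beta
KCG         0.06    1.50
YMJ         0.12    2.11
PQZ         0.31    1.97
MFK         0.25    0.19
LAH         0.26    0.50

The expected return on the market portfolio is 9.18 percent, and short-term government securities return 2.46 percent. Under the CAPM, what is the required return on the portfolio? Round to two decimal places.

β_P = Σ w_i β_i = 0.06×1.50 + 0.12×2.11 + 0.31×1.97 + 0.25×0.19 + 0.26×0.50 = 1.1314
MRP = 9.18% − 2.46% = 6.72%
E(R_P) = R_f + β_P × MRP = 2.46% + 1.1314 × 6.72% = 10.06%

10.06%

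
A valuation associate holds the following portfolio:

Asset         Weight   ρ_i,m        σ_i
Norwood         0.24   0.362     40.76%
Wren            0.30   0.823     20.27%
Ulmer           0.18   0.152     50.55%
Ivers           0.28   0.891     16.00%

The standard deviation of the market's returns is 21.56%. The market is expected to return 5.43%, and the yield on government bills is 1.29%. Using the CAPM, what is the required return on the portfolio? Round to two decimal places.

β_Norwood = 0.362 × 40.76% / 21.56% = 0.6844
β_Wren = 0.823 × 20.27% / 21.56% = 0.7738
β_Ulmer = 0.152 × 50.55% / 21.56% = 0.3564
β_Ivers = 0.891 × 16.00% / 21.56% = 0.6612
β_P = Σ w_i β_i = 0.24×0.6844 + 0.30×0.7738 + 0.18×0.3564 + 0.28×0.6612 = 0.6457
MRP = 5.43% − 1.29% = 4.14%
E(R_P) = R_f + β_P × MRP = 1.29% + 0.6457 × 4.14% = 3.96%

3.96%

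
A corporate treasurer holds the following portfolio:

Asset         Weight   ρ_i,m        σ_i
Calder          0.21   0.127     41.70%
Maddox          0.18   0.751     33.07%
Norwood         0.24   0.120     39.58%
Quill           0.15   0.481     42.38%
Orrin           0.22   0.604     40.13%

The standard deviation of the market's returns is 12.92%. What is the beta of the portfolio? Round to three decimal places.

β_Calder = 0.127 × 41.70% / 12.92% = 0.4099
β_Maddox = 0.751 × 33.07% / 12.92% = 1.9223
β_Norwood = 0.120 × 39.58% / 12.92% = 0.3676
β_Quill = 0.481 × 42.38% / 12.92% = 1.5778
β_Orrin = 0.604 × 40.13% / 12.92% = 1.8760
β_P = Σ w_i β_i = 0.21×0.4099 + 0.18×1.9223 + 0.24×0.3676 + 0.15×1.5778 + 0.22×1.8760 = 1.1697

1.170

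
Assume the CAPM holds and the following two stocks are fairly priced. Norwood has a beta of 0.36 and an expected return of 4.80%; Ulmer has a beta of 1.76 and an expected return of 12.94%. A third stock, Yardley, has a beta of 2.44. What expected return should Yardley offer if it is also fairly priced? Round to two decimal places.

16.89%

MRP (SML slope) = (12.94% − 4.80%) / (1.76 − 0.36) = 8.14% / 1.40 = 5.8143%
R_f (intercept) = 4.80% − 0.36 × 5.8143% = 2.7069%
E(R_Yardley) = R_f + β × MRP = 2.7069% + 2.44 × 5.8143% = 16.89%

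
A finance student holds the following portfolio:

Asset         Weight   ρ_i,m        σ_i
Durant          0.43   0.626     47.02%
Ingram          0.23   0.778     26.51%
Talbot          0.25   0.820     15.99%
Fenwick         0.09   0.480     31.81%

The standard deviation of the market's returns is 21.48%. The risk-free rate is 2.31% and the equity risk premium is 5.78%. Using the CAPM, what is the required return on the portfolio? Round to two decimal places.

8.24%

β_Durant = 0.626 × 47.02% / 21.48% = 1.3703
β_Ingram = 0.778 × 26.51% / 21.48% = 0.9602
β_Talbot = 0.820 × 15.99% / 21.48% = 0.6104
β_Fenwick = 0.480 × 31.81% / 21.48% = 0.7108
β_P = Σ w_i β_i = 0.43×1.3703 + 0.23×0.9602 + 0.25×0.6104 + 0.09×0.7108 = 1.0266
E(R_P) = R_f + β_P × MRP = 2.31% + 1.0266 × 5.78% = 8.24%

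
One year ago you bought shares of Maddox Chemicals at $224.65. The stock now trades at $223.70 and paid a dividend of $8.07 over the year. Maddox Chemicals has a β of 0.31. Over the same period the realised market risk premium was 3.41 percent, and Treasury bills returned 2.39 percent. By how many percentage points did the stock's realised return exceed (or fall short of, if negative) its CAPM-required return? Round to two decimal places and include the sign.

-0.28%

Realised HPR = (P1 + D1 − P0) / P0 = (223.70 + 8.07 − 224.65) / 224.65 = 7.12 / 224.65 = 3.1694%
CAPM required = R_f + β·MRP = 2.39% + 0.31 × 3.41% = 3.4471%
α = realised − required = 3.1694% − 3.4471% = -0.28%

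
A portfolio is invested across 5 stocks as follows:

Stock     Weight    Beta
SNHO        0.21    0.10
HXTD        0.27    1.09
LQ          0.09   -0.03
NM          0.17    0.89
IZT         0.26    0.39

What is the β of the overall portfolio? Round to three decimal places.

β_P = Σ w_i β_i = 0.21×0.10 + 0.27×1.09 + 0.09×-0.03 + 0.17×0.89 + 0.26×0.39 = 0.5653

0.565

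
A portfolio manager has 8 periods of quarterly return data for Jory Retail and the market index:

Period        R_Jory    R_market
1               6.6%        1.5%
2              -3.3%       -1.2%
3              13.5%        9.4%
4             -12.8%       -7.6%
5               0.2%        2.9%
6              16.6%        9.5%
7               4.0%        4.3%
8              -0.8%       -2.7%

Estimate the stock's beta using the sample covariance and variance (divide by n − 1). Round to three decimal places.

1.519

Mean R_i = (6.6 − 3.3 + 13.5 − 12.8 + 0.2 + 16.6 + 4.0 − 0.8) / 8 = 3.0000%
Mean R_m = (1.5 − 1.2 + 9.4 − 7.6 + 2.9 + 9.5 + 4.3 − 2.7) / 8 = 2.0125%
Σ(R_i − R̄_i)(R_m − R̄_m) = 367.3800  ⇒  Cov = 367.3800 / 7 = 52.4829
Σ(R_m − R̄_m)² = 241.8488  ⇒  Var(R_m) = 241.8488 / 7 = 34.5498
β = Cov / Var(R_m) = 52.4829 / 34.5498 = 1.5191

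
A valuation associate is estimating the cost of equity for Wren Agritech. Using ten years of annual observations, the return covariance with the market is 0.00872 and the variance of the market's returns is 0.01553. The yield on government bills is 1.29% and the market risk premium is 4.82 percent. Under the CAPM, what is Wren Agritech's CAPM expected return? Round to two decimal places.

β = Cov(R_i, R_m) / Var(R_m) = 0.00872 / 0.01553 = 0.5615
E(R) = R_f + β × MRP = 1.29% + 0.5615 × 4.82% = 4.00%

4.00%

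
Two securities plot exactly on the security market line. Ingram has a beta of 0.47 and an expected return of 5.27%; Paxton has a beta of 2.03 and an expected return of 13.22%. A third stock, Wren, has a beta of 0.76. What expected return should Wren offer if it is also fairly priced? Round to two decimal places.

MRP (SML slope) = (13.22% − 5.27%) / (2.03 − 0.47) = 7.95% / 1.56 = 5.0962%
R_f (intercept) = 5.27% − 0.47 × 5.0962% = 2.8748%
E(R_Wren) = R_f + β × MRP = 2.8748% + 0.76 × 5.0962% = 6.75%

6.75%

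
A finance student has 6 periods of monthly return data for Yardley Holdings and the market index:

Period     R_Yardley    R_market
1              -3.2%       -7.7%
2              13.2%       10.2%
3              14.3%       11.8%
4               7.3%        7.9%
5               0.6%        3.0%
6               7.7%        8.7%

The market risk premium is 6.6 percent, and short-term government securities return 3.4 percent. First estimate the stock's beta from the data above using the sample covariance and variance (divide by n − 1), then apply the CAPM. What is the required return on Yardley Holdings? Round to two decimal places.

9.26%

Mean R_i = (-3.2 + 13.2 + 14.3 + 7.3 + 0.6 + 7.7) / 6 = 6.6500%
Mean R_m = (-7.7 + 10.2 + 11.8 + 7.9 + 3.0 + 8.7) / 6 = 5.6500%
Σ(R_i − R̄_i)(R_m − R̄_m) = 229.0450  ⇒  Cov = 229.0450 / 5 = 45.8090
Σ(R_m − R̄_m)² = 258.1350  ⇒  Var(R_m) = 258.1350 / 5 = 51.6270
β = Cov / Var(R_m) = 45.8090 / 51.6270 = 0.8873
E(R) = R_f + β × MRP = 3.4% + 0.8873 × 6.6% = 9.26%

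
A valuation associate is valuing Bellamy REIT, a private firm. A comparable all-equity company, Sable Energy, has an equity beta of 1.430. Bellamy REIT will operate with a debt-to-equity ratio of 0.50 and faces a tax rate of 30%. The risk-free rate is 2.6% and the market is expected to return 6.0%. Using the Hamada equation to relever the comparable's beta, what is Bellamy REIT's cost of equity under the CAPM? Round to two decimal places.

β_L = β_U × [1 + (1 − t)(D/E)] = 1.430 × [1 + (1 − 0.30) × 0.50]
    = 1.430 × [1 + 0.70 × 0.50] = 1.430 × 1.3500 = 1.9305
MRP = 6.0% − 2.6% = 3.40%
E(R) = R_f + β_L × MRP = 2.6% + 1.9305 × 3.4% = 9.16%

9.16%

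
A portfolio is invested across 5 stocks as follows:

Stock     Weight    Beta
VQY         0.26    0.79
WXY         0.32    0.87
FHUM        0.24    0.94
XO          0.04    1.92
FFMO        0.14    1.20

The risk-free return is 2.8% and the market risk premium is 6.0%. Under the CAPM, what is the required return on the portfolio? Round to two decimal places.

8.53%

β_P = Σ w_i β_i = 0.26×0.79 + 0.32×0.87 + 0.24×0.94 + 0.04×1.92 + 0.14×1.20 = 0.9542
E(R_P) = R_f + β_P × MRP = 2.8% + 0.9542 × 6.0% = 8.53%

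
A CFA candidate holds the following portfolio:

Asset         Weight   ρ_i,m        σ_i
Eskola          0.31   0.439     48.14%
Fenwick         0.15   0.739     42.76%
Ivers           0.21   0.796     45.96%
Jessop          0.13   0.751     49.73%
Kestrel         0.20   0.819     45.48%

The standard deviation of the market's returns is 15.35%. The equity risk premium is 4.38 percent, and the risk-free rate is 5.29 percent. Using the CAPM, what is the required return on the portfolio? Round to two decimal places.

β_Eskola = 0.439 × 48.14% / 15.35% = 1.3768
β_Fenwick = 0.739 × 42.76% / 15.35% = 2.0586
β_Ivers = 0.796 × 45.96% / 15.35% = 2.3833
β_Jessop = 0.751 × 49.73% / 15.35% = 2.4330
β_Kestrel = 0.819 × 45.48% / 15.35% = 2.4266
β_P = Σ w_i β_i = 0.31×1.3768 + 0.15×2.0586 + 0.21×2.3833 + 0.13×2.4330 + 0.20×2.4266 = 2.0377
E(R_P) = R_f + β_P × MRP = 5.29% + 2.0377 × 4.38% = 14.22%

14.22%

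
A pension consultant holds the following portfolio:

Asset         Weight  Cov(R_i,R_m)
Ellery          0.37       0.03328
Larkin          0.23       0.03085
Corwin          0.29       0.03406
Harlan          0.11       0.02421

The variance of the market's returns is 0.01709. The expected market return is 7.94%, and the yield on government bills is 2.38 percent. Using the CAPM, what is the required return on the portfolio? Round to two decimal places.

12.77%

β_Ellery = 0.03328 / 0.01709 = 1.9473
β_Larkin = 0.03085 / 0.01709 = 1.8051
β_Corwin = 0.03406 / 0.01709 = 1.9930
β_Harlan = 0.02421 / 0.01709 = 1.4166
β_P = Σ w_i β_i = 0.37×1.9473 + 0.23×1.8051 + 0.29×1.9930 + 0.11×1.4166 = 1.8695
MRP = 7.94% − 2.38% = 5.56%
E(R_P) = R_f + β_P × MRP = 2.38% + 1.8695 × 5.56% = 12.77%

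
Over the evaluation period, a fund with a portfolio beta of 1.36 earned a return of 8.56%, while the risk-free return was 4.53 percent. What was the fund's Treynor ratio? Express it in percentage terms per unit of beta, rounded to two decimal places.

2.96%

Treynor = (R_P − R_f) / β_P = (8.56% − 4.53%) / 1.3600 = 4.03% / 1.3600 = 2.96%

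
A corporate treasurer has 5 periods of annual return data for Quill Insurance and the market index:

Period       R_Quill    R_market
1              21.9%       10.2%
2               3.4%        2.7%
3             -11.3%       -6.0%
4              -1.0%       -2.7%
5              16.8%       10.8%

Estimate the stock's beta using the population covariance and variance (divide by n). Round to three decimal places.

Mean R_i = (21.9 + 3.4 − 11.3 − 1.0 + 16.8) / 5 = 5.9600%
Mean R_m = (10.2 + 2.7 − 6.0 − 2.7 + 10.8) / 5 = 3.0000%
Σ(R_i − R̄_i)(R_m − R̄_m) = 395.1000  ⇒  Cov = 395.1000 / 5 = 79.0200
Σ(R_m − R̄_m)² = 226.2600  ⇒  Var(R_m) = 226.2600 / 5 = 45.2520
β = Cov / Var(R_m) = 79.0200 / 45.2520 = 1.7462

1.746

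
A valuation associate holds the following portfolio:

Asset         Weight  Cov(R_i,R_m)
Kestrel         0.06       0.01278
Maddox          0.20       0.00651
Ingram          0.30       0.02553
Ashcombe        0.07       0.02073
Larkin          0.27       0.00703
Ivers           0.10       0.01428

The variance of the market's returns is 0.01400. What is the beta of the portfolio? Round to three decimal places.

1.036

β_Kestrel = 0.01278 / 0.01400 = 0.9129
β_Maddox = 0.00651 / 0.01400 = 0.4650
β_Ingram = 0.02553 / 0.01400 = 1.8236
β_Ashcombe = 0.02073 / 0.01400 = 1.4807
β_Larkin = 0.00703 / 0.01400 = 0.5021
β_Ivers = 0.01428 / 0.01400 = 1.0200
β_P = Σ w_i β_i = 0.06×0.9129 + 0.20×0.4650 + 0.30×1.8236 + 0.07×1.4807 + 0.27×0.5021 + 0.10×1.0200 = 1.0361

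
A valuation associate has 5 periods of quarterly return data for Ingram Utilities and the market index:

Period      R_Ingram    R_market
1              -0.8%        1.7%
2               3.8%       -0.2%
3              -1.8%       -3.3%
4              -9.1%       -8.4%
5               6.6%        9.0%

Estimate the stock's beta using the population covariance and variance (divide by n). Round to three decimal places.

Mean R_i = (-0.8 + 3.8 − 1.8 − 9.1 + 6.6) / 5 = -0.2600%
Mean R_m = (1.7 − 0.2 − 3.3 − 8.4 + 9.0) / 5 = -0.2400%
Σ(R_i − R̄_i)(R_m − R̄_m) = 139.3480  ⇒  Cov = 139.3480 / 5 = 27.8696
Σ(R_m − R̄_m)² = 165.0920  ⇒  Var(R_m) = 165.0920 / 5 = 33.0184
β = Cov / Var(R_m) = 27.8696 / 33.0184 = 0.8441

0.844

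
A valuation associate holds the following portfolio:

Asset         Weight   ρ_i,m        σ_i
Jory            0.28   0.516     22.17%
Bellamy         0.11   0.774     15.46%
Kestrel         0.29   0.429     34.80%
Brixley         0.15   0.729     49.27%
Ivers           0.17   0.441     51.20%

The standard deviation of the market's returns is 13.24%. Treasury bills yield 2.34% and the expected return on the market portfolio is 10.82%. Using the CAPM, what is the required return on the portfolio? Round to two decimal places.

13.92%

β_Jory = 0.516 × 22.17% / 13.24% = 0.8640
β_Bellamy = 0.774 × 15.46% / 13.24% = 0.9038
β_Kestrel = 0.429 × 34.80% / 13.24% = 1.1276
β_Brixley = 0.729 × 49.27% / 13.24% = 2.7128
β_Ivers = 0.441 × 51.20% / 13.24% = 1.7054
β_P = Σ w_i β_i = 0.28×0.8640 + 0.11×0.9038 + 0.29×1.1276 + 0.15×2.7128 + 0.17×1.7054 = 1.3652
MRP = 10.82% − 2.34% = 8.48%
E(R_P) = R_f + β_P × MRP = 2.34% + 1.3652 × 8.48% = 13.92%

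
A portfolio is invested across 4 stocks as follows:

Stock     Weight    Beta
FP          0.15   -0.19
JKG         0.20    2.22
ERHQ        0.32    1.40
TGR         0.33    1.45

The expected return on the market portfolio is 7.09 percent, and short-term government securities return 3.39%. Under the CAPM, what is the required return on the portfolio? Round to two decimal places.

β_P = Σ w_i β_i = 0.15×-0.19 + 0.20×2.22 + 0.32×1.40 + 0.33×1.45 = 1.3420
MRP = 7.09% − 3.39% = 3.70%
E(R_P) = R_f + β_P × MRP = 3.39% + 1.3420 × 3.70% = 8.36%

8.36%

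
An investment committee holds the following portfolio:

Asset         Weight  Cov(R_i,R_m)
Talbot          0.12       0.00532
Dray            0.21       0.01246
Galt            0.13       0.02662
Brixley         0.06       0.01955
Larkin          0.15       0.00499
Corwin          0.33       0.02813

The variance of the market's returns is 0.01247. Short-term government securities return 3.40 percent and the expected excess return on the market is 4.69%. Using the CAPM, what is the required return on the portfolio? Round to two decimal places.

β_Talbot = 0.00532 / 0.01247 = 0.4266
β_Dray = 0.01246 / 0.01247 = 0.9992
β_Galt = 0.02662 / 0.01247 = 2.1347
β_Brixley = 0.01955 / 0.01247 = 1.5678
β_Larkin = 0.00499 / 0.01247 = 0.4002
β_Corwin = 0.02813 / 0.01247 = 2.2558
β_P = Σ w_i β_i = 0.12×0.4266 + 0.21×0.9992 + 0.13×2.1347 + 0.06×1.5678 + 0.15×0.4002 + 0.33×2.2558 = 1.4370
E(R_P) = R_f + β_P × MRP = 3.40% + 1.4370 × 4.69% = 10.14%

10.14%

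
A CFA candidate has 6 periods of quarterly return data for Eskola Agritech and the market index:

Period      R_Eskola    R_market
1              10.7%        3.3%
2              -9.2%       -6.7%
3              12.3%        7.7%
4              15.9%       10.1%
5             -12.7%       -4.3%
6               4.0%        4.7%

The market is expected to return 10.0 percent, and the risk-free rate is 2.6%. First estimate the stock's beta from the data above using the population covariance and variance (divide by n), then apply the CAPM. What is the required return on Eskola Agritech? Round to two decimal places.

15.11%

Mean R_i = (10.7 − 9.2 + 12.3 + 15.9 − 12.7 + 4.0) / 6 = 3.5000%
Mean R_m = (3.3 − 6.7 + 7.7 + 10.1 − 4.3 + 4.7) / 6 = 2.4667%
Σ(R_i − R̄_i)(R_m − R̄_m) = 373.8600  ⇒  Cov = 373.8600 / 6 = 62.3100
Σ(R_m − R̄_m)² = 221.1533  ⇒  Var(R_m) = 221.1533 / 6 = 36.8589
β = Cov / Var(R_m) = 62.3100 / 36.8589 = 1.6905
MRP = 10.0% − 2.6% = 7.40%
E(R) = R_f + β × MRP = 2.6% + 1.6905 × 7.4% = 15.11%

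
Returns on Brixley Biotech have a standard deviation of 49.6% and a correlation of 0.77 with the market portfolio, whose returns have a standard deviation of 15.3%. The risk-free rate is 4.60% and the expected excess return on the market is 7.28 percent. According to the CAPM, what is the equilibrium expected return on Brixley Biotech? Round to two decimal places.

β = ρ × σ_i / σ_m = 0.77 × 49.6% / 15.3% = 2.4962
E(R) = 4.60% + 2.4962 × 7.28% = 22.77%

22.77%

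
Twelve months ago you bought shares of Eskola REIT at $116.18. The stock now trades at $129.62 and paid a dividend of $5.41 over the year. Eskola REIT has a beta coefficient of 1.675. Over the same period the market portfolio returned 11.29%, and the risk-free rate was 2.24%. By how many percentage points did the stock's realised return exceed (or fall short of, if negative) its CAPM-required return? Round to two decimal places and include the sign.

-1.17%

Realised HPR = (P1 + D1 − P0) / P0 = (129.62 + 5.41 − 116.18) / 116.18 = 18.85 / 116.18 = 16.2248%
MRP = 11.29% − 2.24% = 9.05%
CAPM required = R_f + β·MRP = 2.24% + 1.675 × 9.05% = 17.39875%
α = realised − required = 16.2248% − 17.39875% = -1.17%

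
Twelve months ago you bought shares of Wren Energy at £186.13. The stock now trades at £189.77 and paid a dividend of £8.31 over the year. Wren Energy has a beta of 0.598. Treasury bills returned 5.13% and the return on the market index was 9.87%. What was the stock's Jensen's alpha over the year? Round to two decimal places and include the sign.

-1.54%

Realised HPR = (P1 + D1 − P0) / P0 = (189.77 + 8.31 − 186.13) / 186.13 = 11.95 / 186.13 = 6.4202%
MRP = 9.87% − 5.13% = 4.74%
CAPM required = R_f + β·MRP = 5.13% + 0.598 × 4.74% = 7.96452%
α = realised − required = 6.4202% − 7.96452% = -1.54%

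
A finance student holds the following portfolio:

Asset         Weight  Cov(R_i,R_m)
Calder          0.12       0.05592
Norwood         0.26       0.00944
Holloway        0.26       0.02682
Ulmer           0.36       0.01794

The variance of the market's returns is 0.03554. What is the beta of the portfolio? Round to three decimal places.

β_Calder = 0.05592 / 0.03554 = 1.5734
β_Norwood = 0.00944 / 0.03554 = 0.2656
β_Holloway = 0.02682 / 0.03554 = 0.7546
β_Ulmer = 0.01794 / 0.03554 = 0.5048
β_P = Σ w_i β_i = 0.12×1.5734 + 0.26×0.2656 + 0.26×0.7546 + 0.36×0.5048 = 0.6358

0.636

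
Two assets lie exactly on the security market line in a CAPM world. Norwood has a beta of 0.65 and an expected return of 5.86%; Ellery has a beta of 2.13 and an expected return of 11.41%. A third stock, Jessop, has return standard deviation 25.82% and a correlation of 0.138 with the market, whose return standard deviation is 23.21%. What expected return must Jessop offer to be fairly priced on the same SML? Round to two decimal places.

4.00%

MRP = (11.41% − 5.86%) / (2.13 − 0.65) = 3.7500%
R_f = 5.86% − 0.65 × 3.7500% = 3.4225%
β_Jessop = ρ·σ_i/σ_m = 0.138 × 25.82 / 23.21 = 0.1535
E(R_Jessop) = R_f + β × MRP = 3.4225% + 0.1535 × 3.7500% = 4.00%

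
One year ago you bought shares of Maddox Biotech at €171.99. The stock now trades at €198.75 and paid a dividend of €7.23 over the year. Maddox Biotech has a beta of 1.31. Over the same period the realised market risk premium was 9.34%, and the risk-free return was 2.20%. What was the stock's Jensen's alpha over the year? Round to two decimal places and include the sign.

+5.33%

Realised HPR = (P1 + D1 − P0) / P0 = (198.75 + 7.23 − 171.99) / 171.99 = 33.99 / 171.99 = 19.7628%
CAPM required = R_f + β·MRP = 2.20% + 1.31 × 9.34% = 14.4354%
α = realised − required = 19.7628% − 14.4354% = +5.33%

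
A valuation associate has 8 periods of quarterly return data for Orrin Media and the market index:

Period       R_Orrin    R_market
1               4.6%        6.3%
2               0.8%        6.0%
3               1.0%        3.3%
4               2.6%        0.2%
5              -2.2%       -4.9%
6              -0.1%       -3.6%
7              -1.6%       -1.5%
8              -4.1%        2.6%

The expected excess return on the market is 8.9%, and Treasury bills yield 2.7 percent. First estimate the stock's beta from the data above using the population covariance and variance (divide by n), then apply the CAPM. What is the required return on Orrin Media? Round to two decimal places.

Mean R_i = (4.6 + 0.8 + 1.0 + 2.6 − 2.2 − 0.1 − 1.6 − 4.1) / 8 = 0.1250%
Mean R_m = (6.3 + 6.0 + 3.3 + 0.2 − 4.9 − 3.6 − 1.5 + 2.6) / 8 = 1.0500%
Σ(R_i − R̄_i)(R_m − R̄_m) = 39.4300  ⇒  Cov = 39.4300 / 8 = 4.9288
Σ(R_m − R̄_m)² = 123.7800  ⇒  Var(R_m) = 123.7800 / 8 = 15.4725
β = Cov / Var(R_m) = 4.9288 / 15.4725 = 0.3186
E(R) = R_f + β × MRP = 2.7% + 0.3186 × 8.9% = 5.54%

5.54%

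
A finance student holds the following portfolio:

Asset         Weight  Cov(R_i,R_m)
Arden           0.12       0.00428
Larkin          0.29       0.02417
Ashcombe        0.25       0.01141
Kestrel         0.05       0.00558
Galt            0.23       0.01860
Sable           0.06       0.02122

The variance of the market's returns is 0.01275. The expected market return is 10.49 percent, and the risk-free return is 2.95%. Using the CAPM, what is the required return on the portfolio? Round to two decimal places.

12.53%

β_Arden = 0.00428 / 0.01275 = 0.3357
β_Larkin = 0.02417 / 0.01275 = 1.8957
β_Ashcombe = 0.01141 / 0.01275 = 0.8949
β_Kestrel = 0.00558 / 0.01275 = 0.4376
β_Galt = 0.01860 / 0.01275 = 1.4588
β_Sable = 0.02122 / 0.01275 = 1.6643
β_P = Σ w_i β_i = 0.12×0.3357 + 0.29×1.8957 + 0.25×0.8949 + 0.05×0.4376 + 0.23×1.4588 + 0.06×1.6643 = 1.2710
MRP = 10.49% − 2.95% = 7.54%
E(R_P) = R_f + β_P × MRP = 2.95% + 1.2710 × 7.54% = 12.53%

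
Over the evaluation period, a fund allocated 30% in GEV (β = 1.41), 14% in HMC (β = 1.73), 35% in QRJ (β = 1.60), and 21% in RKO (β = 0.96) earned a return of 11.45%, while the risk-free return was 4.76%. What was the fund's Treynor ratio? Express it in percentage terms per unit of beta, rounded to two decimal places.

4.69%

β_P = 0.30×1.41 + 0.14×1.73 + 0.35×1.60 + 0.21×0.96 = 1.4268
Treynor = (R_P − R_f) / β_P = (11.45% − 4.76%) / 1.4268 = 6.69% / 1.4268 = 4.69%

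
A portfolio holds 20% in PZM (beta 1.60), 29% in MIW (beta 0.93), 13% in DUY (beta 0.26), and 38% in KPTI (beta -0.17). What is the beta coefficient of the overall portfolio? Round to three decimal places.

β_P = Σ w_i β_i = 0.20×1.60 + 0.29×0.93 + 0.13×0.26 + 0.38×-0.17 = 0.5589

0.559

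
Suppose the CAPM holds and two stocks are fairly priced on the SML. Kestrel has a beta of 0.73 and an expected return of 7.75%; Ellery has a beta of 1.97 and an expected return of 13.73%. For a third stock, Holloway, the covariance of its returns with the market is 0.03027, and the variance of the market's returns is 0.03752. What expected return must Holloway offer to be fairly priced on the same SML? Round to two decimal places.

8.12%

MRP = (13.73% − 7.75%) / (1.97 − 0.73) = 4.8226%
R_f = 7.75% − 0.73 × 4.8226% = 4.2295%
β_Holloway = Cov / Var(R_m) = 0.03027 / 0.03752 = 0.8068
E(R_Holloway) = R_f + β × MRP = 4.2295% + 0.8068 × 4.8226% = 8.12%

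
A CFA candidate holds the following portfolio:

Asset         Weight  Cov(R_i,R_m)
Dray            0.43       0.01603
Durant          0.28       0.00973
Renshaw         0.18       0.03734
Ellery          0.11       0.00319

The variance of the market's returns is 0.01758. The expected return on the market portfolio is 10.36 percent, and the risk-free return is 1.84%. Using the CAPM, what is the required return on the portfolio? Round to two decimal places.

9.93%

β_Dray = 0.01603 / 0.01758 = 0.9118
β_Durant = 0.00973 / 0.01758 = 0.5535
β_Renshaw = 0.03734 / 0.01758 = 2.1240
β_Ellery = 0.00319 / 0.01758 = 0.1815
β_P = Σ w_i β_i = 0.43×0.9118 + 0.28×0.5535 + 0.18×2.1240 + 0.11×0.1815 = 0.9493
MRP = 10.36% − 1.84% = 8.52%
E(R_P) = R_f + β_P × MRP = 1.84% + 0.9493 × 8.52% = 9.93%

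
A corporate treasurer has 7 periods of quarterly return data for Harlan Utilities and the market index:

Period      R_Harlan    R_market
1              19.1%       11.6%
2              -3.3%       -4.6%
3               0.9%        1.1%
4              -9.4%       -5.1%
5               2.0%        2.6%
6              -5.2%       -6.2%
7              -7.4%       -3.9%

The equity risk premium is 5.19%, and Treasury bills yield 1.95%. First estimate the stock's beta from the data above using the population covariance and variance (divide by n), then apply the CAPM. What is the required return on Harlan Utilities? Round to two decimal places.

9.50%

Mean R_i = (19.1 − 3.3 + 0.9 − 9.4 + 2.0 − 5.2 − 7.4) / 7 = -0.4714%
Mean R_m = (11.6 − 4.6 + 1.1 − 5.1 + 2.6 − 6.2 − 3.9) / 7 = -0.6429%
Σ(R_i − R̄_i)(R_m − R̄_m) = 349.8486  ⇒  Cov = 349.8486 / 7 = 49.9784
Σ(R_m − R̄_m)² = 240.4571  ⇒  Var(R_m) = 240.4571 / 7 = 34.3510
β = Cov / Var(R_m) = 49.9784 / 34.3510 = 1.4549
E(R) = R_f + β × MRP = 1.95% + 1.4549 × 5.19% = 9.50%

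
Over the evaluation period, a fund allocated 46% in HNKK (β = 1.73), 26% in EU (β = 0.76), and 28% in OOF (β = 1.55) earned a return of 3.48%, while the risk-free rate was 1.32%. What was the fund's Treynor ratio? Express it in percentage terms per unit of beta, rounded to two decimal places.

β_P = 0.46×1.73 + 0.26×0.76 + 0.28×1.55 = 1.4274
Treynor = (R_P − R_f) / β_P = (3.48% − 1.32%) / 1.4274 = 2.16% / 1.4274 = 1.51%

1.51%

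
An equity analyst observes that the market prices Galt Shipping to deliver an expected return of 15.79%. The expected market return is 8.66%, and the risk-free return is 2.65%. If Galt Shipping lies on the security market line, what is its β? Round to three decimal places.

MRP = 8.66% − 2.65% = 6.01%
β = (E(R) − R_f) / MRP = (15.79% − 2.65%) / 6.01% = 13.14% / 6.01% = 2.186

2.186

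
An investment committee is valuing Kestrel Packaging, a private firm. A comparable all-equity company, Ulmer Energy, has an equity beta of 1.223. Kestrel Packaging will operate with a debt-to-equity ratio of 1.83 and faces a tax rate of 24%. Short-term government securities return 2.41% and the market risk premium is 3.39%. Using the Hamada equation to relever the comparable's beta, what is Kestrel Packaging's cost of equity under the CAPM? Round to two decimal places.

β_L = β_U × [1 + (1 − t)(D/E)] = 1.223 × [1 + (1 − 0.24) × 1.83]
    = 1.223 × [1 + 0.76 × 1.83] = 1.223 × 2.3908 = 2.9239
E(R) = R_f + β_L × MRP = 2.41% + 2.9239 × 3.39% = 12.32%

12.32%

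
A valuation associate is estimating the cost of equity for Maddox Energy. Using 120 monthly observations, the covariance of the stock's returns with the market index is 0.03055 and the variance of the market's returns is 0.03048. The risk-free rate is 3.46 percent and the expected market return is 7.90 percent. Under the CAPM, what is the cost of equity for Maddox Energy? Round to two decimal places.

β = Cov(R_i, R_m) / Var(R_m) = 0.03055 / 0.03048 = 1.0023
MRP = 7.90% − 3.46% = 4.44%
E(R) = R_f + β × MRP = 3.46% + 1.0023 × 4.44% = 7.91%

7.91%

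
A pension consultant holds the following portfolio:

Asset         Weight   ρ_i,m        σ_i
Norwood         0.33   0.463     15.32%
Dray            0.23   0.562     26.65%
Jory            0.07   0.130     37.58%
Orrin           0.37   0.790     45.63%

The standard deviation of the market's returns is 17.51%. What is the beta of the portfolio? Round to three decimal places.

β_Norwood = 0.463 × 15.32% / 17.51% = 0.4051
β_Dray = 0.562 × 26.65% / 17.51% = 0.8554
β_Jory = 0.130 × 37.58% / 17.51% = 0.2790
β_Orrin = 0.790 × 45.63% / 17.51% = 2.0587
β_P = Σ w_i β_i = 0.33×0.4051 + 0.23×0.8554 + 0.07×0.2790 + 0.37×2.0587 = 1.1117

1.112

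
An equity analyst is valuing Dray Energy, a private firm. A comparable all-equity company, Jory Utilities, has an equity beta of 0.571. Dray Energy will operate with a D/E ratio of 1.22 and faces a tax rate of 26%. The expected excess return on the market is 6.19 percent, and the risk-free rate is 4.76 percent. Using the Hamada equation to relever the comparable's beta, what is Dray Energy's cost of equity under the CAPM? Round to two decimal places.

11.49%

β_L = β_U × [1 + (1 − t)(D/E)] = 0.571 × [1 + (1 − 0.26) × 1.22]
    = 0.571 × [1 + 0.74 × 1.22] = 0.571 × 1.9028 = 1.0865
E(R) = R_f + β_L × MRP = 4.76% + 1.0865 × 6.19% = 11.49%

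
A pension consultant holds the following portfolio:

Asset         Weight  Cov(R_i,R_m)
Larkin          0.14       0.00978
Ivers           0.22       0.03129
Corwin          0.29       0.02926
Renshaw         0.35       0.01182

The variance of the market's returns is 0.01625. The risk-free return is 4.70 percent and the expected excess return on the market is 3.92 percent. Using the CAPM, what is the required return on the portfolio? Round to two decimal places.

β_Larkin = 0.00978 / 0.01625 = 0.6018
β_Ivers = 0.03129 / 0.01625 = 1.9255
β_Corwin = 0.02926 / 0.01625 = 1.8006
β_Renshaw = 0.01182 / 0.01625 = 0.7274
β_P = Σ w_i β_i = 0.14×0.6018 + 0.22×1.9255 + 0.29×1.8006 + 0.35×0.7274 = 1.2846
E(R_P) = R_f + β_P × MRP = 4.70% + 1.2846 × 3.92% = 9.74%

9.74%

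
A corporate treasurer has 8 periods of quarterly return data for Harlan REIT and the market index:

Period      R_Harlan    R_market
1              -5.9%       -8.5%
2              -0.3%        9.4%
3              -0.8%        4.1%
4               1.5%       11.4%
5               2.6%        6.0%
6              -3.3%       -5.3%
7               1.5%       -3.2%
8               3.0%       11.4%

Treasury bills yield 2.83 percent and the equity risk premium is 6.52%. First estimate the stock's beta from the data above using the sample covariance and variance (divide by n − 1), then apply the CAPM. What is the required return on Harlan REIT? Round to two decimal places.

Mean R_i = (-5.9 − 0.3 − 0.8 + 1.5 + 2.6 − 3.3 + 1.5 + 3.0) / 8 = -0.2125%
Mean R_m = (-8.5 + 9.4 + 4.1 + 11.4 + 6.0 − 5.3 − 3.2 + 11.4) / 8 = 3.1625%
Σ(R_i − R̄_i)(R_m − R̄_m) = 129.0163  ⇒  Cov = 129.0163 / 7 = 18.4309
Σ(R_m − R̄_m)² = 431.6588  ⇒  Var(R_m) = 431.6588 / 7 = 61.6655
β = Cov / Var(R_m) = 18.4309 / 61.6655 = 0.2989
E(R) = R_f + β × MRP = 2.83% + 0.2989 × 6.52% = 4.78%

4.78%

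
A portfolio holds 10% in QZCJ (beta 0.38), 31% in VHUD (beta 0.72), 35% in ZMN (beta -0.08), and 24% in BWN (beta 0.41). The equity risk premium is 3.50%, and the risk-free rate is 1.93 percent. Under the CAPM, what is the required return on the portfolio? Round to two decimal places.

3.09%

β_P = Σ w_i β_i = 0.10×0.38 + 0.31×0.72 + 0.35×-0.08 + 0.24×0.41 = 0.3316
E(R_P) = R_f + β_P × MRP = 1.93% + 0.3316 × 3.50% = 3.09%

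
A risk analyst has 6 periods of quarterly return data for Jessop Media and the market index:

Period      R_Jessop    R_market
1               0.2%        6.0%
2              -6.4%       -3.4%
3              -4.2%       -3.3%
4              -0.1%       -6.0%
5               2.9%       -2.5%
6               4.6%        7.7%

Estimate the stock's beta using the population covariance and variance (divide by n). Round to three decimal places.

0.406

Mean R_i = (0.2 − 6.4 − 4.2 − 0.1 + 2.9 + 4.6) / 6 = -0.5000%
Mean R_m = (6.0 − 3.4 − 3.3 − 6.0 − 2.5 + 7.7) / 6 = -0.2500%
Σ(R_i − R̄_i)(R_m − R̄_m) = 64.8400  ⇒  Cov = 64.8400 / 6 = 10.8067
Σ(R_m − R̄_m)² = 159.6150  ⇒  Var(R_m) = 159.6150 / 6 = 26.6025
β = Cov / Var(R_m) = 10.8067 / 26.6025 = 0.4062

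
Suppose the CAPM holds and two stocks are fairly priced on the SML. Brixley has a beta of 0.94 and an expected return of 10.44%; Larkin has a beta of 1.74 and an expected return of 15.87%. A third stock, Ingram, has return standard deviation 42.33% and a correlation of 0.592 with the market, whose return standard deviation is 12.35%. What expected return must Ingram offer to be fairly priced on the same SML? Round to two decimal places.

MRP = (15.87% − 10.44%) / (1.74 − 0.94) = 6.7875%
R_f = 10.44% − 0.94 × 6.7875% = 4.0598%
β_Ingram = ρ·σ_i/σ_m = 0.592 × 42.33 / 12.35 = 2.0291
E(R_Ingram) = R_f + β × MRP = 4.0598% + 2.0291 × 6.7875% = 17.83%

17.83%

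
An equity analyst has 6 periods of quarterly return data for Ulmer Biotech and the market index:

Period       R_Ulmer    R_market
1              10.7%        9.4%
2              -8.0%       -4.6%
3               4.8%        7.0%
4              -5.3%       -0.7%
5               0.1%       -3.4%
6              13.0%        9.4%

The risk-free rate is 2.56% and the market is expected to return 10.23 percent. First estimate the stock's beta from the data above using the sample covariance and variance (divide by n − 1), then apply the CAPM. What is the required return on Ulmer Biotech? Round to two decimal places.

11.79%

Mean R_i = (10.7 − 8.0 + 4.8 − 5.3 + 0.1 + 13.0) / 6 = 2.5500%
Mean R_m = (9.4 − 4.6 + 7.0 − 0.7 − 3.4 + 9.4) / 6 = 2.8500%
Σ(R_i − R̄_i)(R_m − R̄_m) = 252.9450  ⇒  Cov = 252.9450 / 5 = 50.5890
Σ(R_m − R̄_m)² = 210.1950  ⇒  Var(R_m) = 210.1950 / 5 = 42.0390
β = Cov / Var(R_m) = 50.5890 / 42.0390 = 1.2034
MRP = 10.23% − 2.56% = 7.67%
E(R) = R_f + β × MRP = 2.56% + 1.2034 × 7.67% = 11.79%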